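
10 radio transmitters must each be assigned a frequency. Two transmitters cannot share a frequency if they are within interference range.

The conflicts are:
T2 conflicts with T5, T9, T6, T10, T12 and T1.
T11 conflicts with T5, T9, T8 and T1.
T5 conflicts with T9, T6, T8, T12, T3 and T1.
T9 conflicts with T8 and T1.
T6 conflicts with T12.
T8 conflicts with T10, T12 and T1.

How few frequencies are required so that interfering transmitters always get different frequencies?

5

T11, T5, T9, T8, T1 pairwise conflict, so at least 5 frequencies are needed.
Using 5 frequencies: T2=2, T11=5, T5=1, T9=4, T6=4, T8=2, T10=1, T12=3, T3=2, T1=3. Every pair that conflicts lands in different frequencies.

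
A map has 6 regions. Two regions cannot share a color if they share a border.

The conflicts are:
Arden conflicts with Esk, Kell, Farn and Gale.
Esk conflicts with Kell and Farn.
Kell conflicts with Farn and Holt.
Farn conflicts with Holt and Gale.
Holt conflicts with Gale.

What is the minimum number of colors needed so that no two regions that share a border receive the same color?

Arden, Esk, Kell, Farn are mutually in conflict, so at least 4 colors are needed.
4 colors suffice: color 1 → {Farn}; color 2 → {Kell, Gale}; color 3 → {Arden, Holt}; color 4 → {Esk}. Each listed conflict is separated.

4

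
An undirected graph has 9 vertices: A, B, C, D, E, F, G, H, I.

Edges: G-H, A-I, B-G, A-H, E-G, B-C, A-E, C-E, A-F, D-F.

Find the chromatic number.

A and F are adjacent, so at least 2 colors are needed.
2 colors suffice: color 1 → {A, C, D, G}; color 2 → {B, E, F, H, I}. No two adjacent vertices share a color.

2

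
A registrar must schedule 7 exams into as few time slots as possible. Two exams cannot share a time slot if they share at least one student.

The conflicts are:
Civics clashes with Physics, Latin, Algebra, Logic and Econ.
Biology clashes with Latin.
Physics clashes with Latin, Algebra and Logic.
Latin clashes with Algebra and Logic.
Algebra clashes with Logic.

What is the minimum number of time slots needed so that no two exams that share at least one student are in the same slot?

5

Civics, Physics, Latin, Algebra, Logic all conflict with each other, so at least 5 time slots are needed.
5 time slots suffice: time slot 1 → {Latin, Econ}; time slot 2 → {Civics, Biology}; time slot 3 → {Physics}; time slot 4 → {Logic}; time slot 5 → {Algebra}. Each listed conflict is separated.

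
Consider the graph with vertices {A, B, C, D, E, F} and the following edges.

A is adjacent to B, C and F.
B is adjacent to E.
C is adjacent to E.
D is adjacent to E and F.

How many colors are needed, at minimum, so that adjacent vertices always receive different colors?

The cycle B-E-D-F-A-B has odd length 5, so it cannot be 2-colored; at least 3 colors are needed.
3 colors suffice: A=1, B=2, C=2, D=2, E=1, F=3. Every edge joins two different colors.

3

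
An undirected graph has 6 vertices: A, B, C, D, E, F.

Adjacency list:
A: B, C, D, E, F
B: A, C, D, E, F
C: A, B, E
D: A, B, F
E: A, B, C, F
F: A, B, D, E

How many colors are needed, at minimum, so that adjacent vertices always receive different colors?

4

A, B, C, E are pairwise adjacent (a clique of size 4), so at least 4 colors are needed.
One proper 4-coloring: A=red, B=blue, C=yellow, D=green, E=green, F=yellow. Every edge joins two different colors.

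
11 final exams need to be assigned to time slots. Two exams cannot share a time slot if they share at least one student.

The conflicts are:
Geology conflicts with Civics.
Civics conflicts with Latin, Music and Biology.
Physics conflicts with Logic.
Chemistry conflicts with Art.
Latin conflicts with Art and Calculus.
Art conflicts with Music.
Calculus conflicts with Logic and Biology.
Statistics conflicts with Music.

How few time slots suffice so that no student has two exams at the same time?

Civics and Biology conflict, so at least 2 time slots are needed.
A valid assignment using 2 time slots: Geology=2, Civics=1, Physics=1, Chemistry=2, Latin=2, Art=1, Calculus=1, Statistics=1, Logic=2, Music=2, Biology=2. Each listed conflict is separated.

2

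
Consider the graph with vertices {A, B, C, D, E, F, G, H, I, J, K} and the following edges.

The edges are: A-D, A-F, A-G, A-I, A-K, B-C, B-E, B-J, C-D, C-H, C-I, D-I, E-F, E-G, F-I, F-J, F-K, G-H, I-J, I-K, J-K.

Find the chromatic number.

F, I, J, K form a clique, so at least 4 colors are needed.
One proper 4-coloring: A=blue, B=green, C=blue, D=green, E=red, F=green, G=green, H=red, I=red, J=blue, K=yellow. Each edge has distinct colors on its endpoints.

4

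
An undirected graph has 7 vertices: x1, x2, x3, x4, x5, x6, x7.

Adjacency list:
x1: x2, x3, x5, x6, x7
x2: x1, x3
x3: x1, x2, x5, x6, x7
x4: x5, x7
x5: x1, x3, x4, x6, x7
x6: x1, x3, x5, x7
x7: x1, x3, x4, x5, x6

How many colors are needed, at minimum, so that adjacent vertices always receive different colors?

x1, x3, x5, x6, x7 are pairwise adjacent (a clique of size 5), so at least 5 colors are needed.
5 colors suffice: color 1 → {x2, x5}; color 2 → {x3, x4}; color 3 → {x7}; color 4 → {x1}; color 5 → {x6}. Every edge joins two different colors.

5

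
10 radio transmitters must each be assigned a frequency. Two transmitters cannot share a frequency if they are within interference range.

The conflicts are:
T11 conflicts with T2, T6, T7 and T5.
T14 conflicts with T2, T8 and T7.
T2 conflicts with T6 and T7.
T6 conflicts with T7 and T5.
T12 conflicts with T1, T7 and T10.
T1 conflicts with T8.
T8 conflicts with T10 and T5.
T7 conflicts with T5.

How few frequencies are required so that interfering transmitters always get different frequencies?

4

T11, T6, T7, T5 are mutually in conflict, so at least 4 frequencies are needed.
A valid assignment using 4 frequencies: T11=3, T14=3, T2=2, T6=4, T12=2, T1=3, T8=1, T7=1, T10=3, T5=2. Every pair that conflicts lands in different frequencies.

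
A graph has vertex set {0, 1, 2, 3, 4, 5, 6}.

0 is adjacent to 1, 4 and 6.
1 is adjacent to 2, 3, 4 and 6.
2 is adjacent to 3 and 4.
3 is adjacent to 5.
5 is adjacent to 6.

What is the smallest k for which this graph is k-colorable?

0, 1, 6 are pairwise adjacent, so at least 3 colors are needed.
3 colors suffice: color red → {1, 5}; color blue → {3, 4, 6}; color green → {0, 2}. Every edge joins two different colors.

3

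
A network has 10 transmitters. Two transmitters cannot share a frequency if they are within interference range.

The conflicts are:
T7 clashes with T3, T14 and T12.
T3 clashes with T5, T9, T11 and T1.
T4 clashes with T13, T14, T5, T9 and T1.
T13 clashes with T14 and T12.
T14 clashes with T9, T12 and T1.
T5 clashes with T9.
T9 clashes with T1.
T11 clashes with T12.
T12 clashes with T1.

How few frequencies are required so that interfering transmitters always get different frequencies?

T4, T14, T9, T1 pairwise conflict, so at least 4 frequencies are needed.
A valid assignment using 4 frequencies: T7=3, T3=1, T4=4, T13=3, T14=1, T5=3, T9=2, T11=3, T12=2, T1=3. Every pair that conflicts lands in different frequencies.

4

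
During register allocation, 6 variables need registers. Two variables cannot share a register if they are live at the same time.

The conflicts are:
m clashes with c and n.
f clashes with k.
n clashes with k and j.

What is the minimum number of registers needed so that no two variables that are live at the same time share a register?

2

m and c conflict, so at least 2 registers are needed.
Using 2 registers: m=2, f=1, c=1, n=1, k=2, j=2. No two conflicting variables share a register.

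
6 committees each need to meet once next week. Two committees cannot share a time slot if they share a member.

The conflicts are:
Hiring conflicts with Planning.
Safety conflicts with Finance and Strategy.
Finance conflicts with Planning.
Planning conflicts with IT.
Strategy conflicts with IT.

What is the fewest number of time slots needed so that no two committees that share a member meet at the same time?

The cycle Planning-IT-Strategy-Safety-Finance-Planning has odd length 5, so it cannot be 2-colored; at least 3 time slots are needed.
A valid assignment using 3 time slots: Hiring=2, Safety=3, Finance=2, Planning=1, Strategy=1, IT=2. Each listed conflict is separated.

3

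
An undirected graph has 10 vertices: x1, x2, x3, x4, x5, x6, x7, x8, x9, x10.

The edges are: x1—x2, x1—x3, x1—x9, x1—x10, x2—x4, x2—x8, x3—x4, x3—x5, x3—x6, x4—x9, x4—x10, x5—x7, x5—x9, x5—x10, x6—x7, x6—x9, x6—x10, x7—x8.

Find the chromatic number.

x3 and x5 are adjacent, so at least 2 colors are needed.
2 colors suffice: color 1 → {x1, x4, x5, x6, x8}; color 2 → {x2, x3, x7, x9, x10}. Each edge has distinct colors on its endpoints.

2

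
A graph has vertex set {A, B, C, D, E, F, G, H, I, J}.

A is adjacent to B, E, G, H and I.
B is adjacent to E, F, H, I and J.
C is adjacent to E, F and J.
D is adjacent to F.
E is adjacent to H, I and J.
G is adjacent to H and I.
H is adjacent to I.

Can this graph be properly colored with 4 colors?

No

A, B, E, H, I are mutually adjacent (a clique of size 5), so at least 5 colors are needed.
So 4 colors are not enough.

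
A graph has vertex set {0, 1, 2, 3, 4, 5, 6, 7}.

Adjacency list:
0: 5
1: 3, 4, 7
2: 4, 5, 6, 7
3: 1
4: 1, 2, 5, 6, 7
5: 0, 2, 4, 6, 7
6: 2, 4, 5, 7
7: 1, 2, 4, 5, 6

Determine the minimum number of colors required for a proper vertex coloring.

2, 4, 5, 6, 7 are pairwise adjacent (a clique of size 5), so at least 5 colors are needed.
A valid assignment using 5 colors: 0=blue, 1=red, 2=purple, 3=blue, 4=green, 5=red, 6=yellow, 7=blue. Every edge joins two different colors.

5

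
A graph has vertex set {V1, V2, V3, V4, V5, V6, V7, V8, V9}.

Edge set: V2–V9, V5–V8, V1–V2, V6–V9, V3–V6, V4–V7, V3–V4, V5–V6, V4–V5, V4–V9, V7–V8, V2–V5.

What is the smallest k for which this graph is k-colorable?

V3 and V6 are adjacent, so at least 2 colors are needed.
A valid assignment using 2 colors: V1=B, V2=R, V3=B, V4=R, V5=B, V6=R, V7=B, V8=R, V9=B. No two adjacent vertices share a color.

2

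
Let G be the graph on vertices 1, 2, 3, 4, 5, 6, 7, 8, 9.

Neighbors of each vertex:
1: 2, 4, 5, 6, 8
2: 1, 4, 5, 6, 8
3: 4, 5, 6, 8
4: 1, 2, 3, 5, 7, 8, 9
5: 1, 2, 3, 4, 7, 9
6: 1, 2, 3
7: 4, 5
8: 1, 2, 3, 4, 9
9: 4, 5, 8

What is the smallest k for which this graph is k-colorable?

4

1, 2, 4, 5 are pairwise adjacent (a clique of size 4), so at least 4 colors are needed.
One proper 4-coloring: 1=d, 2=c, 3=c, 4=a, 5=b, 6=a, 7=c, 8=b, 9=c. Each edge has distinct colors on its endpoints.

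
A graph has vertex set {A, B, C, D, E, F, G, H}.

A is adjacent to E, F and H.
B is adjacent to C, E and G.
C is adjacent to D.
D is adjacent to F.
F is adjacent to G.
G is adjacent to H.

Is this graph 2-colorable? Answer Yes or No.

The cycle G-H-A-E-B-G has odd length 5, so it cannot be 2-colored; at least 3 colors are needed.
So 2 colors are not enough.

No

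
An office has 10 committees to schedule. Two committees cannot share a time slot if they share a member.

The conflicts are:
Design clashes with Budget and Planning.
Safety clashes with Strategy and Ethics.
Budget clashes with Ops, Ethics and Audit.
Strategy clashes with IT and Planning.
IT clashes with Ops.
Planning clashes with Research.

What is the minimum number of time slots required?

Planning and Research conflict, so at least 2 time slots are needed.
2 time slots suffice: time slot 1 → {Safety, Budget, IT, Planning}; time slot 2 → {Design, Strategy, Ops, Ethics, Audit, Research}. Each listed conflict is separated.

2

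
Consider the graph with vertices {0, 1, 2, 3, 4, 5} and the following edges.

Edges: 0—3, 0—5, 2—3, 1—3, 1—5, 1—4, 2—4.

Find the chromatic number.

0 and 3 are adjacent, so at least 2 colors are needed.
2 colors suffice: color red → {0, 1, 2}; color blue → {3, 4, 5}. Every edge joins two different colors.

2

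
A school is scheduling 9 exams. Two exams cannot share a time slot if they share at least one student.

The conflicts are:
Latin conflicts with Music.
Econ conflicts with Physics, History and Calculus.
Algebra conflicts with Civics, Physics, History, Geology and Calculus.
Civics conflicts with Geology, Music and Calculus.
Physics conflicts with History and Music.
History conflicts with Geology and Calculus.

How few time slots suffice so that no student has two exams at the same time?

Algebra, Physics, History pairwise conflict, so at least 3 time slots are needed.
3 time slots suffice: Latin=2, Econ=1, Algebra=1, Civics=2, Physics=3, History=2, Geology=3, Music=1, Calculus=3. Every pair that conflicts lands in different time slots.

3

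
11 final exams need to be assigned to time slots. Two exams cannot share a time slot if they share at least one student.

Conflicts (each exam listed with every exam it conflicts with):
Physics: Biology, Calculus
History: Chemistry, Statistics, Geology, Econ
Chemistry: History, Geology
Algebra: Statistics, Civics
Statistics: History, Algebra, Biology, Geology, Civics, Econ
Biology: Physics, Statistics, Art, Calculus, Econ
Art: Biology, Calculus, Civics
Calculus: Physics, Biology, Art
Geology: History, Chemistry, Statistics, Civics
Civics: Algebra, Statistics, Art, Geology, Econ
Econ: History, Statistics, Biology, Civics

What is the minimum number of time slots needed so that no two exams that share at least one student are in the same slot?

Physics, Biology, Calculus all conflict with each other, so at least 3 time slots are needed.
A valid assignment using 3 time slots: Physics=3, History=2, Chemistry=1, Algebra=3, Statistics=1, Biology=2, Art=3, Calculus=1, Geology=3, Civics=2, Econ=3. No two conflicting exams share a time slot.

3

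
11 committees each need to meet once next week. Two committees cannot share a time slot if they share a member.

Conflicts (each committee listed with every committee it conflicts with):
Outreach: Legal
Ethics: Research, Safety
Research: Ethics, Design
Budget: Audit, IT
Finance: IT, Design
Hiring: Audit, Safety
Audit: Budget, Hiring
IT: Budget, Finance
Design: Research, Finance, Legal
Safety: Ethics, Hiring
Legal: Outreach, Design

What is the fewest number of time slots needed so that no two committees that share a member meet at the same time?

3

The cycle Ethics-Research-Design-Finance-IT-Budget-Audit-Hiring-Safety-Ethics has odd length 9, so it cannot be 2-colored; at least 3 time slots are needed.
A valid assignment using 3 time slots: Outreach=1, Ethics=3, Research=2, Budget=2, Finance=2, Hiring=2, Audit=1, IT=1, Design=1, Safety=1, Legal=2. Each listed conflict is separated.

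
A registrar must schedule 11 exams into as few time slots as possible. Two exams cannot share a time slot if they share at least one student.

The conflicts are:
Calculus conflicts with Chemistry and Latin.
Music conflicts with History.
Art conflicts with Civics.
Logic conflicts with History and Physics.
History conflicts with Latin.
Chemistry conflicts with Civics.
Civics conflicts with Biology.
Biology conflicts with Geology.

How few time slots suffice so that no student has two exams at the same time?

2

Art and Civics conflict, so at least 2 time slots are needed.
2 time slots suffice: Calculus=1, Music=2, Art=2, Logic=2, History=1, Chemistry=2, Physics=1, Civics=1, Biology=2, Latin=2, Geology=1. Every pair that conflicts lands in different time slots.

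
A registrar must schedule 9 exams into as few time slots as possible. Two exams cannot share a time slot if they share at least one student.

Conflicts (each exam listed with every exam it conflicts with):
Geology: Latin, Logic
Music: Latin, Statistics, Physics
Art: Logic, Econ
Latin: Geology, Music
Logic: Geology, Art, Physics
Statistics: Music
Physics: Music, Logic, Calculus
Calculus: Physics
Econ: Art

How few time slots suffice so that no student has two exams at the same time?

3

The cycle Latin-Geology-Logic-Physics-Music-Latin has odd length 5, so it cannot be 2-colored; at least 3 time slots are needed.
A valid assignment using 3 time slots: Geology=2, Music=1, Art=2, Latin=3, Logic=1, Statistics=2, Physics=2, Calculus=1, Econ=1. Every pair that conflicts lands in different time slots.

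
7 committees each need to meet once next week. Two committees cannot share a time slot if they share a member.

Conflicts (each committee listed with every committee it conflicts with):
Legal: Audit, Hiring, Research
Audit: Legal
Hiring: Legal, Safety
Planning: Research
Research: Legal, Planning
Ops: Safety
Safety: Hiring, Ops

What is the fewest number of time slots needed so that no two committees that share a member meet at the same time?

2

Legal and Hiring conflict, so at least 2 time slots are needed.
2 time slots suffice: time slot 1 → {Legal, Planning, Safety}; time slot 2 → {Audit, Hiring, Research, Ops}. No two conflicting committees share a time slot.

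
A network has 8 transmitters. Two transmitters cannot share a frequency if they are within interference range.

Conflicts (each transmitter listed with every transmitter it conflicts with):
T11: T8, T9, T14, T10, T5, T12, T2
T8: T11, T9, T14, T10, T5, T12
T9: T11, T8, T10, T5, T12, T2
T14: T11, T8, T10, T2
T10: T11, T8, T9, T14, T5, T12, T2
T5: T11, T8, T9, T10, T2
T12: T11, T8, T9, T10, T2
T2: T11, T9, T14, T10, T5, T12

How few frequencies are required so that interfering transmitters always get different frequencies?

5

T11, T8, T9, T10, T5 all conflict with each other, so at least 5 frequencies are needed.
A valid assignment using 5 frequencies: T11=1, T8=3, T9=4, T14=4, T10=2, T5=5, T12=5, T2=3. No two conflicting transmitters share a frequency.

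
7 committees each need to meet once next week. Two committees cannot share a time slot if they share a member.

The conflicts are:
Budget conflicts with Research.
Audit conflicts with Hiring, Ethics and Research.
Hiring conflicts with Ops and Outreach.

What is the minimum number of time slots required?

Audit and Hiring conflict, so at least 2 time slots are needed.
2 time slots suffice: time slot 1 → {Budget, Audit, Ops, Outreach}; time slot 2 → {Hiring, Ethics, Research}. No two conflicting committees share a time slot.

2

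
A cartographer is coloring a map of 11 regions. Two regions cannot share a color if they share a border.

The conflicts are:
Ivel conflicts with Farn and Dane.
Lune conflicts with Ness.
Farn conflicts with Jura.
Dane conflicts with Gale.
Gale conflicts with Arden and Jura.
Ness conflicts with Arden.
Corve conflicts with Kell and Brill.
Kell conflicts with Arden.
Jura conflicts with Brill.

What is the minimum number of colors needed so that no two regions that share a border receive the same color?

The cycle Dane-Ivel-Farn-Jura-Gale-Dane has odd length 5, so it cannot be 2-colored; at least 3 colors are needed.
3 colors suffice: Ivel=3, Lune=1, Farn=2, Dane=1, Gale=2, Ness=2, Corve=1, Kell=2, Arden=1, Jura=1, Brill=2. Each listed conflict is separated.

3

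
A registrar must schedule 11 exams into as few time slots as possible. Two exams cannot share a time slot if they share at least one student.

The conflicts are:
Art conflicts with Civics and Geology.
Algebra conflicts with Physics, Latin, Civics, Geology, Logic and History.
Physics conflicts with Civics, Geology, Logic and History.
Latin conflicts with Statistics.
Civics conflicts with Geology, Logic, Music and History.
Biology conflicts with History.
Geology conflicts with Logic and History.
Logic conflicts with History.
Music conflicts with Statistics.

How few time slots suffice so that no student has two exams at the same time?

Algebra, Physics, Civics, Geology, Logic, History all conflict with each other, so at least 6 time slots are needed.
6 time slots suffice: time slot 1 → {Civics, Biology, Statistics}; time slot 2 → {Art, Algebra, Music}; time slot 3 → {Latin, Geology}; time slot 4 → {History}; time slot 5 → {Logic}; time slot 6 → {Physics}. No two conflicting exams share a time slot.

6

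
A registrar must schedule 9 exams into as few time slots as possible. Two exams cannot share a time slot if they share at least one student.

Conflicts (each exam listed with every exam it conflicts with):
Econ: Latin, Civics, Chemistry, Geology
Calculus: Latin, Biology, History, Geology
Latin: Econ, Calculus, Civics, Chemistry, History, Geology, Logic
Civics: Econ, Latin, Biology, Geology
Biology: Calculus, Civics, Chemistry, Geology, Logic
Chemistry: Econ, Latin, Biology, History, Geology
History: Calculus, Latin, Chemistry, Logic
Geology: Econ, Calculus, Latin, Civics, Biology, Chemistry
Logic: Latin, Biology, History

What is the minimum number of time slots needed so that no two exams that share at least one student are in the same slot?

Econ, Latin, Civics, Geology all conflict with each other, so at least 4 time slots are needed.
A valid assignment using 4 time slots: Econ=4, Calculus=3, Latin=1, Civics=3, Biology=1, Chemistry=3, History=2, Geology=2, Logic=3. Every pair that conflicts lands in different time slots.

4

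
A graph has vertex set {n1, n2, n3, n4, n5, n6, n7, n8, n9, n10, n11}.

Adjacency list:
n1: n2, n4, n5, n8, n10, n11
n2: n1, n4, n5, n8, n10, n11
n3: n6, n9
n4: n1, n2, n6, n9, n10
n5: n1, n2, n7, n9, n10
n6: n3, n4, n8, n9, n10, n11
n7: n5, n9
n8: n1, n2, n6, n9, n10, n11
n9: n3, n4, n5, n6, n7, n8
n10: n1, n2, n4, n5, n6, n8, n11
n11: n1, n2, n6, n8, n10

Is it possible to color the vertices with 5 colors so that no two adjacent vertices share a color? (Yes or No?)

The chromatic number is 5. n1, n2, n8, n10, n11 form a clique, so at least 5 colors are needed.
5 colors suffice: color 1 → {n9, n10}; color 2 → {n1, n6, n7}; color 3 → {n2, n3}; color 4 → {n4, n5, n8}; color 5 → {n11}.
That is already a proper 5-coloring.

Yes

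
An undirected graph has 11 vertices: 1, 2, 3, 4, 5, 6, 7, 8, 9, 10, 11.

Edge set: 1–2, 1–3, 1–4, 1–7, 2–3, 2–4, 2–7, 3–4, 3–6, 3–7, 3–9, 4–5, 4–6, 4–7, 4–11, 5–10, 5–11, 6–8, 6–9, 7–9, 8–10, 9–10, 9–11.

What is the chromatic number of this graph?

1, 2, 3, 4, 7 are mutually adjacent (a clique of size 5), so at least 5 colors are needed.
5 colors suffice: color a → {4, 8, 9}; color b → {3, 10, 11}; color c → {5, 6, 7}; color d → {1}; color e → {2}. Every edge joins two different colors.

5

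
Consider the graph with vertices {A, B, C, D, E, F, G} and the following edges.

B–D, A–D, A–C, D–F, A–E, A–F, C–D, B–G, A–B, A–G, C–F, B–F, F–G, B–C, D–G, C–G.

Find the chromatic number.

A, B, C, D, F, G are pairwise adjacent (a clique of size 6), so at least 6 colors are needed.
A valid assignment using 6 colors: A=1, B=3, C=4, D=2, E=2, F=6, G=5. Every edge joins two different colors.

6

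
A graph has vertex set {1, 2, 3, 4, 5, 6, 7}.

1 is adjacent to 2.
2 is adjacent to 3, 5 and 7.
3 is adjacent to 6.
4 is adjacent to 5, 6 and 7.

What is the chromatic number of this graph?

3

The cycle 4-7-2-3-6-4 has odd length 5, so it cannot be 2-colored; at least 3 colors are needed.
3 colors suffice: color a → {2, 4}; color b → {1, 3, 5, 7}; color c → {6}. No two adjacent vertices share a color.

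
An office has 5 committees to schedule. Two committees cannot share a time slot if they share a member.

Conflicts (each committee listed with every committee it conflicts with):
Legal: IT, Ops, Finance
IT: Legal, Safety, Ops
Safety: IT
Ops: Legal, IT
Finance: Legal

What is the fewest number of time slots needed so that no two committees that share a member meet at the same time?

Legal, IT, Ops pairwise conflict, so at least 3 time slots are needed.
3 time slots suffice: time slot 1 → {IT, Finance}; time slot 2 → {Legal, Safety}; time slot 3 → {Ops}. Every pair that conflicts lands in different time slots.

3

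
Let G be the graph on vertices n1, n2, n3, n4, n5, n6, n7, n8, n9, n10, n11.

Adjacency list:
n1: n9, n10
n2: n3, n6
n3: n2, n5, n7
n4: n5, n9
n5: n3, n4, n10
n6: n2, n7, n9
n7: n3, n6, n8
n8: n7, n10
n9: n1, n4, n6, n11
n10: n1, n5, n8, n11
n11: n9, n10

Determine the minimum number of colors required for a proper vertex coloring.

3

The cycle n10-n1-n9-n4-n5-n10 has odd length 5, so it cannot be 2-colored; at least 3 colors are needed.
One proper 3-coloring: n1=2, n2=3, n3=1, n4=3, n5=2, n6=2, n7=3, n8=2, n9=1, n10=1, n11=2. Every edge joins two different colors.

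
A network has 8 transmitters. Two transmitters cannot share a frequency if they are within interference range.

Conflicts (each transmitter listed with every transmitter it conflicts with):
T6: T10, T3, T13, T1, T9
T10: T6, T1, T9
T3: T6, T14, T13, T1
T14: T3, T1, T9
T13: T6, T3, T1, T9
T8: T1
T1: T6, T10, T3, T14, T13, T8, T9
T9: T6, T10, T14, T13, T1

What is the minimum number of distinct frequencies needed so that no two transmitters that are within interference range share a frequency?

T6, T10, T1, T9 are mutually in conflict, so at least 4 frequencies are needed.
Using 4 frequencies: T6=3, T10=4, T3=2, T14=3, T13=4, T8=2, T1=1, T9=2. Every pair that conflicts lands in different frequencies.

4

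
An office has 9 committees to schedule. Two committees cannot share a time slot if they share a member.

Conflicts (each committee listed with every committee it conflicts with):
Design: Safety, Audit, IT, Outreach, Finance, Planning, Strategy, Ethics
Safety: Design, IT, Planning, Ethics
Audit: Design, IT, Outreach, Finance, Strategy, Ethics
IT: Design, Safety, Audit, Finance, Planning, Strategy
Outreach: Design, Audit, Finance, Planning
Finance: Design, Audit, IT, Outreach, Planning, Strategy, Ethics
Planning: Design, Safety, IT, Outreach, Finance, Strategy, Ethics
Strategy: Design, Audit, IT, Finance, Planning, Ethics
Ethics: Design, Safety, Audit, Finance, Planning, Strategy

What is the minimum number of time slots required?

5

Design, Finance, Planning, Strategy, Ethics are mutually in conflict, so at least 5 time slots are needed.
A valid assignment using 5 time slots: Design=1, Safety=2, Audit=3, IT=4, Outreach=4, Finance=2, Planning=3, Strategy=5, Ethics=4. No two conflicting committees share a time slot.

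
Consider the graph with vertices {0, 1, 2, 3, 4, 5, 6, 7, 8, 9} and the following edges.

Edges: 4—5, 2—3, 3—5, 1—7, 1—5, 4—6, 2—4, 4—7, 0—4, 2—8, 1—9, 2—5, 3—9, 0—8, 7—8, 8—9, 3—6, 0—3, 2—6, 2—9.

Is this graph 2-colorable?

2, 3, 6 are pairwise adjacent, so at least 3 colors are needed.
So 2 colors are not enough.

No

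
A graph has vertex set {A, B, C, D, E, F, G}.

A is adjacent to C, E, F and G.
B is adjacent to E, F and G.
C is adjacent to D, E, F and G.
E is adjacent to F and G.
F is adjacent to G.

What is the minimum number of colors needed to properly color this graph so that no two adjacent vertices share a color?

5

A, C, E, F, G are mutually adjacent (a clique of size 5), so at least 5 colors are needed.
5 colors suffice: color 1 → {D, G}; color 2 → {B, C}; color 3 → {E}; color 4 → {F}; color 5 → {A}. Each edge has distinct colors on its endpoints.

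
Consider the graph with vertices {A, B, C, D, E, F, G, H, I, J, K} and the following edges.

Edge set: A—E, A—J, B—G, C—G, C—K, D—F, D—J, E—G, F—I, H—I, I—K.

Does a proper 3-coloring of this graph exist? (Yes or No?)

The chromatic number is 3. The cycle G-C-K-I-F-D-J-A-E-G has odd length 9, so it cannot be 2-colored; at least 3 colors are needed.
3 colors suffice: color 1 → {A, D, G, I}; color 2 → {B, C, E, F, H, J}; color 3 → {K}.
That is already a proper 3-coloring.

Yes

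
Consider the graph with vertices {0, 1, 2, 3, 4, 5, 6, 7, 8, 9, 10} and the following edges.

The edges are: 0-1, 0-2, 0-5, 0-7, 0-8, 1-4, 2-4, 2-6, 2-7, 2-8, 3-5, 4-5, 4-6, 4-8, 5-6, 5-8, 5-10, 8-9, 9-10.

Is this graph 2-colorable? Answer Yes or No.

4, 5, 8 are mutually adjacent, so at least 3 colors are needed.
So 2 colors are not enough.

No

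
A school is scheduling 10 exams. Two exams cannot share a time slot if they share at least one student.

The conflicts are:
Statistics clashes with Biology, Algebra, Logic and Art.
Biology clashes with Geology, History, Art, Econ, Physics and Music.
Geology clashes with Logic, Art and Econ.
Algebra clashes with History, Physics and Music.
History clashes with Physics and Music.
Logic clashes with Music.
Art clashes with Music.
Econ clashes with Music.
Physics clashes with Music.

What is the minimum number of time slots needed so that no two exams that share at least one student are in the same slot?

Biology, History, Physics, Music pairwise conflict, so at least 4 time slots are needed.
4 time slots suffice: time slot 1 → {Biology, Algebra, Logic}; time slot 2 → {Statistics, Geology, Music}; time slot 3 → {Art, Econ, Physics}; time slot 4 → {History}. No two conflicting exams share a time slot.

4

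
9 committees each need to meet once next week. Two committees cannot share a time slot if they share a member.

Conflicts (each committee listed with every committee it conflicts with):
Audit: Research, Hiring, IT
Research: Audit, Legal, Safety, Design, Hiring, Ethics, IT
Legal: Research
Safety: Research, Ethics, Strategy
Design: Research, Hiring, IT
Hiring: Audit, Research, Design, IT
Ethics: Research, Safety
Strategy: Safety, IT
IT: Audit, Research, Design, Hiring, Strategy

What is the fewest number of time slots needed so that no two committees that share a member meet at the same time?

4

Research, Design, Hiring, IT all conflict with each other, so at least 4 time slots are needed.
4 time slots suffice: time slot 1 → {Research, Strategy}; time slot 2 → {Legal, Safety, IT}; time slot 3 → {Hiring, Ethics}; time slot 4 → {Audit, Design}. Each listed conflict is separated.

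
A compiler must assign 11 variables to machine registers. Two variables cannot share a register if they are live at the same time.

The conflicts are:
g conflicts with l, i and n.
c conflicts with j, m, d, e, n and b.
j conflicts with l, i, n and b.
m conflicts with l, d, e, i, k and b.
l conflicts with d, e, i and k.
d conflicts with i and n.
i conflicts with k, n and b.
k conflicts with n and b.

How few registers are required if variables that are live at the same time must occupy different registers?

4

m, l, i, k all conflict with each other, so at least 4 registers are needed.
4 registers suffice: register 1 → {c, i}; register 2 → {l, n, b}; register 3 → {g, j, m}; register 4 → {d, e, k}. Every pair that conflicts lands in different registers.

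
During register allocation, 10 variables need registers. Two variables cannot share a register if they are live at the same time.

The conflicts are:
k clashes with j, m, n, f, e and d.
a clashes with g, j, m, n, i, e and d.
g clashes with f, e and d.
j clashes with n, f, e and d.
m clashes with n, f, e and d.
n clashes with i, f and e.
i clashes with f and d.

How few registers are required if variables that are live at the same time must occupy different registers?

4

a, j, n, e are mutually in conflict, so at least 4 registers are needed.
4 registers suffice: register 1 → {k, a}; register 2 → {n, d}; register 3 → {f, e}; register 4 → {g, j, m, i}. No two conflicting variables share a register.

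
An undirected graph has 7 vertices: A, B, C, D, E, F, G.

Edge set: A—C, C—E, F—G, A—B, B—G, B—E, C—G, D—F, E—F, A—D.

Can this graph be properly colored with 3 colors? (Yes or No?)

Yes

The chromatic number is 3. The cycle F-G-B-A-D-F has odd length 5, so it cannot be 2-colored; at least 3 colors are needed.
3 colors suffice: color 1 → {B, C, F}; color 2 → {A, E, G}; color 3 → {D}.
That is already a proper 3-coloring.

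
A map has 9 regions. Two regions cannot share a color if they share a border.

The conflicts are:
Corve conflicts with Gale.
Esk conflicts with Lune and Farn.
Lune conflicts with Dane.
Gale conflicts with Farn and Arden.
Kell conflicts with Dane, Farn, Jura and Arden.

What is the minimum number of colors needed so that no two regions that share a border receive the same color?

3

The cycle Esk-Lune-Dane-Kell-Farn-Esk has odd length 5, so it cannot be 2-colored; at least 3 colors are needed.
A valid assignment using 3 colors: Corve=2, Esk=3, Lune=1, Gale=1, Kell=1, Dane=2, Farn=2, Jura=2, Arden=2. Every pair that conflicts lands in different colors.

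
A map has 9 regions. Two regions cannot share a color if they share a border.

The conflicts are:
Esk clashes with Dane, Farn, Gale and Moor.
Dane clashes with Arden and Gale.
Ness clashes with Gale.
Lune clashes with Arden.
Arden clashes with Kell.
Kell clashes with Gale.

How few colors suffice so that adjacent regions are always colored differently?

Esk, Dane, Gale pairwise conflict, so at least 3 colors are needed.
3 colors suffice: color 1 → {Esk, Ness, Arden}; color 2 → {Farn, Lune, Gale, Moor}; color 3 → {Dane, Kell}. No two conflicting regions share a color.

3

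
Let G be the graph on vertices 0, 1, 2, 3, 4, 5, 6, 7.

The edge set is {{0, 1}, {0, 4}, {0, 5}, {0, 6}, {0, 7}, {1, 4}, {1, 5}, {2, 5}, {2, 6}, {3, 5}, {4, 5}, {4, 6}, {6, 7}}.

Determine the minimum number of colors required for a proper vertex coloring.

4

0, 1, 4, 5 are pairwise adjacent (a clique of size 4), so at least 4 colors are needed.
4 colors suffice: color a → {0, 2, 3}; color b → {5, 6}; color c → {4, 7}; color d → {1}. No two adjacent vertices share a color.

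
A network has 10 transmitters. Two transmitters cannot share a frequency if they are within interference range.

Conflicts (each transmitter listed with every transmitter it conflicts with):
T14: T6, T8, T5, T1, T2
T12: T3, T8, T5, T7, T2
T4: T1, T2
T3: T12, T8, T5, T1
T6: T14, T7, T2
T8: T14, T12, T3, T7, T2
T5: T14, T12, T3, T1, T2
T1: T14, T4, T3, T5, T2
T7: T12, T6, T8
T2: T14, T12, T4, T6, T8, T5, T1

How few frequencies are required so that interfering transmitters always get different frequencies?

T14, T5, T1, T2 are mutually in conflict, so at least 4 frequencies are needed.
Using 4 frequencies: T14=4, T12=2, T4=3, T3=1, T6=2, T8=3, T5=3, T1=2, T7=1, T2=1. Each listed conflict is separated.

4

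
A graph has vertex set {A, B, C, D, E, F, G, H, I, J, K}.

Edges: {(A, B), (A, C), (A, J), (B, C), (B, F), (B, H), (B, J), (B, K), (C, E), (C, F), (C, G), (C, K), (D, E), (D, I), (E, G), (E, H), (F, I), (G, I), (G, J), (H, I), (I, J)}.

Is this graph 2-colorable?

B, C, K form a triangle, so at least 3 colors are needed.
So 2 colors are not enough.

No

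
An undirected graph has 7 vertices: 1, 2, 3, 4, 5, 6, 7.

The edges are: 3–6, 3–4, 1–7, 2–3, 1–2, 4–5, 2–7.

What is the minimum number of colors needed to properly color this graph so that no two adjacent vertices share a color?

1, 2, 7 are pairwise adjacent, so at least 3 colors are needed.
3 colors suffice: 1=green, 2=blue, 3=red, 4=blue, 5=red, 6=blue, 7=red. No two adjacent vertices share a color.

3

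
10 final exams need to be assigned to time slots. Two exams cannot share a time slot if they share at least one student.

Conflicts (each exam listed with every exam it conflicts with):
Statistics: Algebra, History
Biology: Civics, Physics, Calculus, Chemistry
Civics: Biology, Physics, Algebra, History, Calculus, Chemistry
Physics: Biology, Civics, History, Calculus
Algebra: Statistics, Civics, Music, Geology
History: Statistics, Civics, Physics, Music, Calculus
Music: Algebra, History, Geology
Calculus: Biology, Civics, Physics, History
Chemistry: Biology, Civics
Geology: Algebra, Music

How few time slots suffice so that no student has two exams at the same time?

4

Biology, Civics, Physics, Calculus all conflict with each other, so at least 4 time slots are needed.
4 time slots suffice: time slot 1 → {Statistics, Civics, Music}; time slot 2 → {Biology, Algebra, History}; time slot 3 → {Calculus, Chemistry, Geology}; time slot 4 → {Physics}. No two conflicting exams share a time slot.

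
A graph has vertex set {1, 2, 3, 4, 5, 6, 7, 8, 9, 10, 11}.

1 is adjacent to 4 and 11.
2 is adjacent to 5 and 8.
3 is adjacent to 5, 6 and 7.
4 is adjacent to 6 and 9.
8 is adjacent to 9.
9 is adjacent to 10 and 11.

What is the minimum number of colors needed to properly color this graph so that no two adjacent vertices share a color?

3

The cycle 3-6-4-9-8-2-5-3 has odd length 7, so it cannot be 2-colored; at least 3 colors are needed.
One proper 3-coloring: 1=a, 2=a, 3=a, 4=b, 5=b, 6=c, 7=b, 8=b, 9=a, 10=b, 11=b. No two adjacent vertices share a color.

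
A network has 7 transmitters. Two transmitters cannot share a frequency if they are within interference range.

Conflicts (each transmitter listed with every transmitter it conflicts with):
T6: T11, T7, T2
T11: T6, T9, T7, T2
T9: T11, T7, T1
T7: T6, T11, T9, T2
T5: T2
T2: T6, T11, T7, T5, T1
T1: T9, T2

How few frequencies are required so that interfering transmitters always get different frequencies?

T6, T11, T7, T2 pairwise conflict, so at least 4 frequencies are needed.
Using 4 frequencies: T6=4, T11=3, T9=1, T7=2, T5=2, T2=1, T1=2. Each listed conflict is separated.

4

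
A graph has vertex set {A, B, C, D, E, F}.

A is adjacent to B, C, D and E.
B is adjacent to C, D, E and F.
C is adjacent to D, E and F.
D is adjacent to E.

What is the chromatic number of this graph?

5

A, B, C, D, E are mutually adjacent (a clique of size 5), so at least 5 colors are needed.
5 colors suffice: A=purple, B=blue, C=red, D=green, E=yellow, F=green. No two adjacent vertices share a color.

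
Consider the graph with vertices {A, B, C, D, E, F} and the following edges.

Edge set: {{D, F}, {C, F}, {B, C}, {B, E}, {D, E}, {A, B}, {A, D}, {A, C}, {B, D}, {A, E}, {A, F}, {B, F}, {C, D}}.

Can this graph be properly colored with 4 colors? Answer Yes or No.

A, B, C, D, F are mutually adjacent (a clique of size 5), so at least 5 colors are needed.
So 4 colors are not enough.

No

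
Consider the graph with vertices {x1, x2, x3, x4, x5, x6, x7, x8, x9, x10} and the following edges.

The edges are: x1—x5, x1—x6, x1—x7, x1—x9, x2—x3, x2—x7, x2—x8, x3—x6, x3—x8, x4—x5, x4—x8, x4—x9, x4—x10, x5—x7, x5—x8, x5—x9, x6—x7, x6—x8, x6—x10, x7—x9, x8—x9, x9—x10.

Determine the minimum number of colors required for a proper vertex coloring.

x1, x5, x7, x9 are pairwise adjacent (a clique of size 4), so at least 4 colors are needed.
4 colors suffice: color R → {x2, x6, x9}; color B → {x7, x8, x10}; color G → {x3, x5}; color Y → {x1, x4}. Each edge has distinct colors on its endpoints.

4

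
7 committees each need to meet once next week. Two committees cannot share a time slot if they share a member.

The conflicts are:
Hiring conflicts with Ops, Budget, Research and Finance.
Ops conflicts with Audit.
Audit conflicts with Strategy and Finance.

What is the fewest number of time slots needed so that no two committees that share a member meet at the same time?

Hiring and Research conflict, so at least 2 time slots are needed.
Using 2 time slots: Hiring=1, Ops=2, Budget=2, Audit=1, Strategy=2, Research=2, Finance=2. Each listed conflict is separated.

2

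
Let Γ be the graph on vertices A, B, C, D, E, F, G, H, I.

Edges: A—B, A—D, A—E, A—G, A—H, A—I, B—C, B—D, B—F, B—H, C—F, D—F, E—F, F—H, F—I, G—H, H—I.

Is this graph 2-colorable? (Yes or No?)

F, H, I are pairwise adjacent, so at least 3 colors are needed.
So 2 colors are not enough.

No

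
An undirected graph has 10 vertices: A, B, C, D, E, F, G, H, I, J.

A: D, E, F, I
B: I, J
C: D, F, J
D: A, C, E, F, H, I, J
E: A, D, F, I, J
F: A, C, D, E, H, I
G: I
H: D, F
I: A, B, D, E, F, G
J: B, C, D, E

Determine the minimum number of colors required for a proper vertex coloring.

5

A, D, E, F, I are mutually adjacent (a clique of size 5), so at least 5 colors are needed.
5 colors suffice: color 1 → {B, D, G}; color 2 → {H, I, J}; color 3 → {F}; color 4 → {C, E}; color 5 → {A}. Every edge joins two different colors.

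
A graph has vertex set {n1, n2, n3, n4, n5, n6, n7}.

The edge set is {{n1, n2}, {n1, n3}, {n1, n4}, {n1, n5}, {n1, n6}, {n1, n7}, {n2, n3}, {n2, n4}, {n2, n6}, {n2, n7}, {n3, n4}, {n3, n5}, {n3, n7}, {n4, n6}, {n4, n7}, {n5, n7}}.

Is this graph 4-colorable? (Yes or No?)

No

n1, n2, n3, n4, n7 form a clique, so at least 5 colors are needed.
So 4 colors are not enough.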